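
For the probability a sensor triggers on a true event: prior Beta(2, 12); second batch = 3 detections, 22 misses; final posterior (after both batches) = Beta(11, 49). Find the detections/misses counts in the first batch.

6 detections and 15 misses

Because Beta–binomial updating is additive in the counts, the combined data contributed (α_post−α_prior, β_post−β_prior) successes and failures.
Total across both batches: 11−2=9 detections, 49−12=37 misses.
Subtract the second batch: 9−3=6 detections and 37−22=15 misses.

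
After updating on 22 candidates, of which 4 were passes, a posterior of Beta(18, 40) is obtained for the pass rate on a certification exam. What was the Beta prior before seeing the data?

Beta(14, 22)

A Beta(α, β) prior with s successes and f failures in binomial data gives a Beta(α+s, β+f) posterior.
Subtract the data counts: 18−4=14, 40−18=22.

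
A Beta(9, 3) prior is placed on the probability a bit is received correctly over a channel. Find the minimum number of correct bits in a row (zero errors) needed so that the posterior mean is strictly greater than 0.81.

k = 4

After k correct bits and 0 errors the posterior is Beta(9+k, 3), with mean (9+k)/(9+3+k).
Set (9+k)/(12+k) > 0.81 and solve: k > (0.81·12 − 9)/(1 − 0.81) = 3.789.
The smallest integer exceeding 3.789 is 4, and checking k=4: (13)/(16) = 0.8125 > 0.81.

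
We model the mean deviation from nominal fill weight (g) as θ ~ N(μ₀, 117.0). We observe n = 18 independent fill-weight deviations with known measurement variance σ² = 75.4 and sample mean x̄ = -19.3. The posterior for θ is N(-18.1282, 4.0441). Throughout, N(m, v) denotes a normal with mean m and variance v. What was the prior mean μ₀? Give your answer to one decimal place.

The posterior mean is a precision-weighted average: μ_n = (τ₀μ₀ + τ_data·x̄)/(τ₀+τ_data), with τ₀=1/σ₀² and τ_data=n/σ².
Here τ₀ = 1/117.0 = 0.008547 and τ_data = 18/75.4 = 0.238727, so τ_n = 0.247274.
Rearranging for μ₀: μ₀ = (μ_n·τ_n − τ_data·x̄)/τ₀ = (-18.1282·0.247274 − 0.238727·-19.3) / 0.008547 = 0.124799/0.008547 ≈ 14.6.

μ₀ = 14.6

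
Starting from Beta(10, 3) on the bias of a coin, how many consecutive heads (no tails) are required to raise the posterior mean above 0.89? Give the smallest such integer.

k = 15

After k heads and 0 tails the posterior is Beta(10+k, 3), with mean (10+k)/(10+3+k).
Set (10+k)/(13+k) > 0.89 and solve: k > (0.89·13 − 10)/(1 − 0.89) = 14.273.
The smallest integer exceeding 14.273 is 15, and checking k=15: (25)/(28) = 0.8929 > 0.89.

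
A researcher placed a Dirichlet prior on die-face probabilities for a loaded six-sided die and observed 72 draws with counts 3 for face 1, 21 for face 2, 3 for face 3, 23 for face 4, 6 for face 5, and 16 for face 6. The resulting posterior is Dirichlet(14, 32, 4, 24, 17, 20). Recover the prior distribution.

For a Dirichlet(α) prior with multinomial counts c, the posterior is Dirichlet(α + c) componentwise.
Subtract each count from the matching posterior parameter: 14−3=11, 32−21=11, 4−3=1, 24−23=1, 17−6=11, 20−16=4.

Dirichlet(11, 11, 1, 1, 11, 4)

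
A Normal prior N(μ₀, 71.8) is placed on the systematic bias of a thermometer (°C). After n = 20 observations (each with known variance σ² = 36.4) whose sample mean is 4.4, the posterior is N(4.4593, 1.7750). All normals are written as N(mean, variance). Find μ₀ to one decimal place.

μ₀ = 6.8

With known observation variance, the Normal–Normal posterior has precision τ_n = τ₀ + n/σ² and mean μ_n = (τ₀μ₀ + (n/σ²)x̄)/τ_n.
Here τ₀ = 1/71.8 = 0.013928 and τ_data = 20/36.4 = 0.549451, so τ_n = 0.563379.
Rearranging for μ₀: μ₀ = (μ_n·τ_n − τ_data·x̄)/τ₀ = (4.4593·0.563379 − 0.549451·4.4) / 0.013928 = 0.094692/0.013928 ≈ 6.8.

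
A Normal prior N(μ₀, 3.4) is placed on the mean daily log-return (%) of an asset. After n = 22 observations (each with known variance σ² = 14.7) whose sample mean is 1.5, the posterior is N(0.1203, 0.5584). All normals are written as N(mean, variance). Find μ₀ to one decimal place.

The posterior mean is a precision-weighted average: μ_n = (τ₀μ₀ + τ_data·x̄)/(τ₀+τ_data), with τ₀=1/σ₀² and τ_data=n/σ².
Here τ₀ = 1/3.4 = 0.294118 and τ_data = 22/14.7 = 1.496599, so τ_n = 1.790717.
Rearranging for μ₀: μ₀ = (μ_n·τ_n − τ_data·x̄)/τ₀ = (0.1203·1.790717 − 1.496599·1.5) / 0.294118 = -2.029475/0.294118 ≈ -6.9.

μ₀ = -6.9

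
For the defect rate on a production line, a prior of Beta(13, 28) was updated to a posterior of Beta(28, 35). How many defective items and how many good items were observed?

15 defective items and 7 good items

A Beta(α, β) prior with s successes and f failures in binomial data gives a Beta(α+s, β+f) posterior.
Match parameters: s=28−13=15, f=35−28=7.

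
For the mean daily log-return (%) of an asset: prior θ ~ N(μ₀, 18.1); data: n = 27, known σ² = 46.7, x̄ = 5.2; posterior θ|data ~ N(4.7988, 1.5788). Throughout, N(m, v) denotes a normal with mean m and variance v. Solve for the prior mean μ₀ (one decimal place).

μ₀ = 0.6

The posterior mean is a precision-weighted average: μ_n = (τ₀μ₀ + τ_data·x̄)/(τ₀+τ_data), with τ₀=1/σ₀² and τ_data=n/σ².
Here τ₀ = 1/18.1 = 0.055249 and τ_data = 27/46.7 = 0.578158, so τ_n = 0.633407.
Rearranging for μ₀: μ₀ = (μ_n·τ_n − τ_data·x̄)/τ₀ = (4.7988·0.633407 − 0.578158·5.2) / 0.055249 = 0.033172/0.055249 ≈ 0.6.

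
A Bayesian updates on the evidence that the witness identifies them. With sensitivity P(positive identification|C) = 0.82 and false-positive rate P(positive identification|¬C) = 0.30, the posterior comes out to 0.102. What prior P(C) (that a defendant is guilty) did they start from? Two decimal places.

Bayes' rule in odds form gives O(C|E) = O(C)·[P(E|C)/P(E|¬C)], hence O(C) = O(C|E)/LR.
Posterior odds = 0.102/(1−0.102) = 0.1136. LR = 0.82/0.30 = 2.7333.
Prior odds = 0.1136/2.7333 = 0.0416, so P(C) = 0.0416/(1+0.0416) ≈ 0.04.

P(C) = 0.04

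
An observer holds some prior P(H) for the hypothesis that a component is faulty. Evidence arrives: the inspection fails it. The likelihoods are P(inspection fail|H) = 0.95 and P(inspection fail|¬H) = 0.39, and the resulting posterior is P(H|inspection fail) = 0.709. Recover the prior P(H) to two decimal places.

P(H) = 0.50

In odds form, posterior odds = prior odds × likelihood ratio, so prior odds = posterior odds ÷ LR.
Posterior odds = 0.709/(1−0.709) = 2.4364. LR = 0.95/0.39 = 2.4359.
Prior odds = 2.4364/2.4359 = 1.0002, so P(H) = 1.0002/(1+1.0002) ≈ 0.50.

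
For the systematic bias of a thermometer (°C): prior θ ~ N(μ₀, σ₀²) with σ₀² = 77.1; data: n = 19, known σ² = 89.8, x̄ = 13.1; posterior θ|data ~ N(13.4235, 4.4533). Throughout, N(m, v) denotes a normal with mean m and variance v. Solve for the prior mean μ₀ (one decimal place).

μ₀ = 18.7

With known observation variance, the Normal–Normal posterior has precision τ_n = τ₀ + n/σ² and mean μ_n = (τ₀μ₀ + (n/σ²)x̄)/τ_n.
Here τ₀ = 1/77.1 = 0.012970 and τ_data = 19/89.8 = 0.211581, so τ_n = 0.224551.
Rearranging for μ₀: μ₀ = (μ_n·τ_n − τ_data·x̄)/τ₀ = (13.4235·0.224551 − 0.211581·13.1) / 0.012970 = 0.242549/0.012970 ≈ 18.7.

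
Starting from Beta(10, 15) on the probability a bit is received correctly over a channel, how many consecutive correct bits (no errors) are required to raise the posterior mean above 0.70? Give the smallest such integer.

k = 26

After k correct bits and 0 errors the posterior is Beta(10+k, 15), with mean (10+k)/(10+15+k).
Set (10+k)/(25+k) > 0.70 and solve: k > (0.70·25 − 10)/(1 − 0.70) = 25.000.
The smallest integer exceeding 25.000 is 26.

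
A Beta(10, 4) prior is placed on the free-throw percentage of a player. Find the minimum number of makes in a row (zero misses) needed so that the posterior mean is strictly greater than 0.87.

After k makes and 0 misses the posterior is Beta(10+k, 4), with mean (10+k)/(10+4+k).
Set (10+k)/(14+k) > 0.87 and solve: k > (0.87·14 − 10)/(1 − 0.87) = 16.769.
The smallest integer exceeding 16.769 is 17, and checking k=17: (27)/(31) = 0.8710 > 0.87.

k = 17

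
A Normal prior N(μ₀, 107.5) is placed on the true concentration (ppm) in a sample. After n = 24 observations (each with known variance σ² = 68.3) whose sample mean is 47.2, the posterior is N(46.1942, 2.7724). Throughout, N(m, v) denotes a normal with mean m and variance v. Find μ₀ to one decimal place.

With known observation variance, the Normal–Normal posterior has precision τ_n = τ₀ + n/σ² and mean μ_n = (τ₀μ₀ + (n/σ²)x̄)/τ_n.
Here τ₀ = 1/107.5 = 0.009302 and τ_data = 24/68.3 = 0.351391, so τ_n = 0.360693.
Rearranging for μ₀: μ₀ = (μ_n·τ_n − τ_data·x̄)/τ₀ = (46.1942·0.360693 − 0.351391·47.2) / 0.009302 = 0.076269/0.009302 ≈ 8.2.

μ₀ = 8.2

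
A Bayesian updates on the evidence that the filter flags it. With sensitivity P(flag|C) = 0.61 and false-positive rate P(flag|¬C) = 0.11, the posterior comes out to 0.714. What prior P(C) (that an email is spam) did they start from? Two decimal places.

P(C) = 0.31

Bayes' rule in odds form gives O(C|E) = O(C)·[P(E|C)/P(E|¬C)], hence O(C) = O(C|E)/LR.
Posterior odds = 0.714/(1−0.714) = 2.4965. LR = 0.61/0.11 = 5.5455.
Prior odds = 2.4965/5.5455 = 0.4502, so P(C) = 0.4502/(1+0.4502) ≈ 0.31.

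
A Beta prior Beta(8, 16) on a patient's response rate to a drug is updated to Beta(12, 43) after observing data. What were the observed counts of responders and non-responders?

4 responders and 27 non-responders

Under Beta–binomial conjugacy the posterior parameters are (α+s, β+f).
So s = 12 − 8 = 4 and f = 43 − 16 = 27.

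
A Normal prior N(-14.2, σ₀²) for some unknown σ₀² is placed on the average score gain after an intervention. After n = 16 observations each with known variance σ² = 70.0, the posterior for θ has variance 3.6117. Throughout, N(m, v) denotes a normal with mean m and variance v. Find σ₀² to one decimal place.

For the Normal–Normal model with known σ², precisions add: τ_n = τ₀ + n/σ².
So 1/σ₀² = 1/3.6117 − 16/70.0 = 0.276878 − 0.228571 = 0.048307.
Hence σ₀² = 1/0.048307 ≈ 20.7.

σ₀² = 20.7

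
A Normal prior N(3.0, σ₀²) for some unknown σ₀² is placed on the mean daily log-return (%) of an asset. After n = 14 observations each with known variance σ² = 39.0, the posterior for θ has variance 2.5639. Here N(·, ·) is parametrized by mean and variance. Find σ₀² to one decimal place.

Posterior precision equals prior precision plus data precision: 1/σ_n² = 1/σ₀² + n/σ².
So 1/σ₀² = 1/2.5639 − 14/39.0 = 0.390031 − 0.358974 = 0.031057.
Hence σ₀² = 1/0.031057 ≈ 32.2.

σ₀² = 32.2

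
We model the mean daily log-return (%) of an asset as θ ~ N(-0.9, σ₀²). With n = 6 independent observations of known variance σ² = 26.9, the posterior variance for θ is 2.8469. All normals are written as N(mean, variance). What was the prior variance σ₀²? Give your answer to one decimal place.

For the Normal–Normal model with known σ², precisions add: τ_n = τ₀ + n/σ².
So 1/σ₀² = 1/2.8469 − 6/26.9 = 0.351259 − 0.223048 = 0.128211.
Hence σ₀² = 1/0.128211 ≈ 7.8.

σ₀² = 7.8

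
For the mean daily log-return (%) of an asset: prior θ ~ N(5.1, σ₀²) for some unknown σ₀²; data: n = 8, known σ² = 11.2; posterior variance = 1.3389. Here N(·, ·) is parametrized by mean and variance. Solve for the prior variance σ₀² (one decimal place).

For the Normal–Normal model with known σ², precisions add: τ_n = τ₀ + n/σ².
So 1/σ₀² = 1/1.3389 − 8/11.2 = 0.746882 − 0.714286 = 0.032596.
Hence σ₀² = 1/0.032596 ≈ 30.7.

σ₀² = 30.7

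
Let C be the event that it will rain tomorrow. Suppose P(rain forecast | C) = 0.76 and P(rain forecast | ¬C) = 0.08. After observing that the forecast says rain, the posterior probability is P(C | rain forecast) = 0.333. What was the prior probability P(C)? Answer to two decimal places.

P(C) = 0.05

Bayes' rule in odds form gives O(C|E) = O(C)·[P(E|C)/P(E|¬C)], hence O(C) = O(C|E)/LR.
Posterior odds = 0.333/(1−0.333) = 0.4993. LR = 0.76/0.08 = 9.5000.
Prior odds = 0.4993/9.5000 = 0.0526, so P(C) = 0.0526/(1+0.0526) ≈ 0.05.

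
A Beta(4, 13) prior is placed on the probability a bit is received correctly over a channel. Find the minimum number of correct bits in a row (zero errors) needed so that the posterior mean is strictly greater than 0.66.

After k correct bits and 0 errors the posterior is Beta(4+k, 13), with mean (4+k)/(4+13+k).
Set (4+k)/(17+k) > 0.66 and solve: k > (0.66·17 − 4)/(1 − 0.66) = 21.235.
The smallest integer exceeding 21.235 is 22.

k = 22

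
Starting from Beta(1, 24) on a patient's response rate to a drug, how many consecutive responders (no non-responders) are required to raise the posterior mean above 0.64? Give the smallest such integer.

After k responders and 0 non-responders the posterior is Beta(1+k, 24), with mean (1+k)/(1+24+k).
Set (1+k)/(25+k) > 0.64 and solve: k > (0.64·25 − 1)/(1 − 0.64) = 41.667.
The smallest integer exceeding 41.667 is 42, and checking k=42: (43)/(67) = 0.6418 > 0.64.

k = 42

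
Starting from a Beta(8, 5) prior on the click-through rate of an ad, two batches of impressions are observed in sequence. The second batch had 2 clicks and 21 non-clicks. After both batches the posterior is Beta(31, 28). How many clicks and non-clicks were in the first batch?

Because Beta–binomial updating is additive in the counts, the combined data contributed (α_post−α_prior, β_post−β_prior) successes and failures.
Total across both batches: 31−8=23 clicks, 28−5=23 non-clicks.
Subtract the second batch: 23−2=21 clicks and 23−21=2 non-clicks.

21 clicks and 2 non-clicks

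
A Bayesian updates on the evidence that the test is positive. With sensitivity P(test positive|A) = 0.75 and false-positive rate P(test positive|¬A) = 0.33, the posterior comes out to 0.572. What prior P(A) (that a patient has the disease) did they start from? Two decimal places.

In odds form, posterior odds = prior odds × likelihood ratio, so prior odds = posterior odds ÷ LR.
Posterior odds = 0.572/(1−0.572) = 1.3364. LR = 0.75/0.33 = 2.2727.
Prior odds = 1.3364/2.2727 = 0.5880, so P(A) = 0.5880/(1+0.5880) ≈ 0.37.

P(A) = 0.37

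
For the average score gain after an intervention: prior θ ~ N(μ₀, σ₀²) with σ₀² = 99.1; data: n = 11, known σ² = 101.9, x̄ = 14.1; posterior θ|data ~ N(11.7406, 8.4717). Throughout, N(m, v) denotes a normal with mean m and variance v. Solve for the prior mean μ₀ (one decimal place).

μ₀ = -13.5

With known observation variance, the Normal–Normal posterior has precision τ_n = τ₀ + n/σ² and mean μ_n = (τ₀μ₀ + (n/σ²)x̄)/τ_n.
Here τ₀ = 1/99.1 = 0.010091 and τ_data = 11/101.9 = 0.107949, so τ_n = 0.118040.
Rearranging for μ₀: μ₀ = (μ_n·τ_n − τ_data·x̄)/τ₀ = (11.7406·0.118040 − 0.107949·14.1) / 0.010091 = -0.136220/0.010091 ≈ -13.5.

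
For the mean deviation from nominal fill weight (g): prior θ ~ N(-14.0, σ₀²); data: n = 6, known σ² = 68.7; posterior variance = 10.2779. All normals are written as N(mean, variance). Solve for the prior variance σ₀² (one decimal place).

σ₀² = 100.4

For the Normal–Normal model with known σ², precisions add: τ_n = τ₀ + n/σ².
So 1/σ₀² = 1/10.2779 − 6/68.7 = 0.097296 − 0.087336 = 0.009960.
Hence σ₀² = 1/0.009960 ≈ 100.4.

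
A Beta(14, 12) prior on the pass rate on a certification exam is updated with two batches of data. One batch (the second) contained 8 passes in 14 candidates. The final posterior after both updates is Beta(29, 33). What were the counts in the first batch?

Because Beta–binomial updating is additive in the counts, the combined data contributed (α_post−α_prior, β_post−β_prior) successes and failures.
Total across both batches: 29−14=15 passes, 33−12=21 failures.
Subtract the second batch: 15−8=7 passes and 21−6=15 failures.

7 passes and 15 failures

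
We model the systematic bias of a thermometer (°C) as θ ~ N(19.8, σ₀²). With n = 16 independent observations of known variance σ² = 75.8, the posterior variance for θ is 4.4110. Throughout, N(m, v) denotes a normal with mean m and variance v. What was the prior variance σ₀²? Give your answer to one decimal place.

σ₀² = 64.0

For the Normal–Normal model with known σ², precisions add: τ_n = τ₀ + n/σ².
So 1/σ₀² = 1/4.4110 − 16/75.8 = 0.226706 − 0.211082 = 0.015624.
Hence σ₀² = 1/0.015624 ≈ 64.0.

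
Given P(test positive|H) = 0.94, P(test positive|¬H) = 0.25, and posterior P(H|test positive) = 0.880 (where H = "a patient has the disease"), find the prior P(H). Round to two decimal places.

P(H) = 0.66

In odds form, posterior odds = prior odds × likelihood ratio, so prior odds = posterior odds ÷ LR.
Posterior odds = 0.880/(1−0.880) = 7.3333. LR = 0.94/0.25 = 3.7600.
Prior odds = 7.3333/3.7600 = 1.9503, so P(H) = 1.9503/(1+1.9503) ≈ 0.66.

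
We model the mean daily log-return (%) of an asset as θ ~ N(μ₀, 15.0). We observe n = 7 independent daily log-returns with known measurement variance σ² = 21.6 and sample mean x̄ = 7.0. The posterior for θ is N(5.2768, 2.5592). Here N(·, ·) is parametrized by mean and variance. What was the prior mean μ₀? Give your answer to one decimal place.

With known observation variance, the Normal–Normal posterior has precision τ_n = τ₀ + n/σ² and mean μ_n = (τ₀μ₀ + (n/σ²)x̄)/τ_n.
Here τ₀ = 1/15.0 = 0.066667 and τ_data = 7/21.6 = 0.324074, so τ_n = 0.390741.
Rearranging for μ₀: μ₀ = (μ_n·τ_n − τ_data·x̄)/τ₀ = (5.2768·0.390741 − 0.324074·7.0) / 0.066667 = -0.206656/0.066667 ≈ -3.1.

μ₀ = -3.1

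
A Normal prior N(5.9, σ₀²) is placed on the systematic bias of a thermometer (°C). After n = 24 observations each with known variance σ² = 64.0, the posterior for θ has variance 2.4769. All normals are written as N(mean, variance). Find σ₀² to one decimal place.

σ₀² = 34.8

Posterior precision equals prior precision plus data precision: 1/σ_n² = 1/σ₀² + n/σ².
So 1/σ₀² = 1/2.4769 − 24/64.0 = 0.403730 − 0.375000 = 0.028730.
Hence σ₀² = 1/0.028730 ≈ 34.8.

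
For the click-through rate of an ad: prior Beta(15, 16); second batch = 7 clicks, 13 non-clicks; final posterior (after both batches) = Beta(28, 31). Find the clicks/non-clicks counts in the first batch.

Sequential conjugate updates are equivalent to a single update on the pooled data, so total successes = posterior α − prior α and total failures = posterior β − prior β.
Total across both batches: 28−15=13 clicks, 31−16=15 non-clicks.
Subtract the second batch: 13−7=6 clicks and 15−13=2 non-clicks.

6 clicks and 2 non-clicks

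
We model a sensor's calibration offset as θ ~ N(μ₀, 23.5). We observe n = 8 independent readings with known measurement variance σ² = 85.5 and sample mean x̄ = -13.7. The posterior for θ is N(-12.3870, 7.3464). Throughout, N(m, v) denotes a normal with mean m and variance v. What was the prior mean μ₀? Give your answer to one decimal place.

μ₀ = -9.5

The posterior mean is a precision-weighted average: μ_n = (τ₀μ₀ + τ_data·x̄)/(τ₀+τ_data), with τ₀=1/σ₀² and τ_data=n/σ².
Here τ₀ = 1/23.5 = 0.042553 and τ_data = 8/85.5 = 0.093567, so τ_n = 0.136120.
Rearranging for μ₀: μ₀ = (μ_n·τ_n − τ_data·x̄)/τ₀ = (-12.3870·0.136120 − 0.093567·-13.7) / 0.042553 = -0.404251/0.042553 ≈ -9.5.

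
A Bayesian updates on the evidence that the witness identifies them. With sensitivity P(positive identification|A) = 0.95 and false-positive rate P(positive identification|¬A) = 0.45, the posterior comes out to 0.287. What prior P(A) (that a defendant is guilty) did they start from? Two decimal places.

P(A) = 0.16

Bayes' rule in odds form gives O(A|E) = O(A)·[P(E|A)/P(E|¬A)], hence O(A) = O(A|E)/LR.
Posterior odds = 0.287/(1−0.287) = 0.4025. LR = 0.95/0.45 = 2.1111.
Prior odds = 0.4025/2.1111 = 0.1907, so P(A) = 0.1907/(1+0.1907) ≈ 0.16.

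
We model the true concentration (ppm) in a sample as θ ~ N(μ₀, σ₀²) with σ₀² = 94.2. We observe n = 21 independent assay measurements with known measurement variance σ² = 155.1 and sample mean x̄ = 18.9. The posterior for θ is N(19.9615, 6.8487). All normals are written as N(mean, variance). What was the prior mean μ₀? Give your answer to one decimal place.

The posterior mean is a precision-weighted average: μ_n = (τ₀μ₀ + τ_data·x̄)/(τ₀+τ_data), with τ₀=1/σ₀² and τ_data=n/σ².
Here τ₀ = 1/94.2 = 0.010616 and τ_data = 21/155.1 = 0.135397, so τ_n = 0.146013.
Rearranging for μ₀: μ₀ = (μ_n·τ_n − τ_data·x̄)/τ₀ = (19.9615·0.146013 − 0.135397·18.9) / 0.010616 = 0.355635/0.010616 ≈ 33.5.

μ₀ = 33.5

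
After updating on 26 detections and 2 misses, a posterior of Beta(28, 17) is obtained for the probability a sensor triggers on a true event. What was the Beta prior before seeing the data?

Under Beta–binomial conjugacy the posterior parameters are (a+s, b+f).
Subtract the data counts: 28−26=2, 17−2=15.

Beta(2, 15)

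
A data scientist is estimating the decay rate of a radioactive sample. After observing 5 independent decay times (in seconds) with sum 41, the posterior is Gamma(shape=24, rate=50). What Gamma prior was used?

For an exponential likelihood with a Gamma(α, β) prior on the rate, n observations with total T give posterior Gamma(α+n, β+T).
So α = 24 − 5 = 19 and β = 50 − 41 = 9.

Gamma(shape=19, rate=9)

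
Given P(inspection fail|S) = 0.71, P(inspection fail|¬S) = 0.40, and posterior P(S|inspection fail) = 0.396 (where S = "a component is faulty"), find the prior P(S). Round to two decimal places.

P(S) = 0.27

Bayes' rule in odds form gives O(S|E) = O(S)·[P(E|S)/P(E|¬S)], hence O(S) = O(S|E)/LR.
Posterior odds = 0.396/(1−0.396) = 0.6556. LR = 0.71/0.40 = 1.7750.
Prior odds = 0.6556/1.7750 = 0.3694, so P(S) = 0.3694/(1+0.3694) ≈ 0.27.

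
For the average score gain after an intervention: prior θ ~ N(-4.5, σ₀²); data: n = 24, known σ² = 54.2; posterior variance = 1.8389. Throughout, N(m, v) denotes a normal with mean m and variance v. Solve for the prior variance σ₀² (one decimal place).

Posterior precision equals prior precision plus data precision: 1/σ_n² = 1/σ₀² + n/σ².
So 1/σ₀² = 1/1.8389 − 24/54.2 = 0.543803 − 0.442804 = 0.100999.
Hence σ₀² = 1/0.100999 ≈ 9.9.

σ₀² = 9.9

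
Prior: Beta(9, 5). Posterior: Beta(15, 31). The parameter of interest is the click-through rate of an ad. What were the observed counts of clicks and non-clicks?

6 clicks and 26 non-clicks

Under Beta–binomial conjugacy the posterior parameters are (a+s, b+f).
So s = 15 − 9 = 6 and f = 31 − 5 = 26.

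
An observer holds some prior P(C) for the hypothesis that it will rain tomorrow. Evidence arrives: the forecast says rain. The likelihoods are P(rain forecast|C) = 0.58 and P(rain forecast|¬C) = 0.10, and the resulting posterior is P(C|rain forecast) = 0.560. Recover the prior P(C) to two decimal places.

Bayes' rule in odds form gives O(C|E) = O(C)·[P(E|C)/P(E|¬C)], hence O(C) = O(C|E)/LR.
Posterior odds = 0.560/(1−0.560) = 1.2727. LR = 0.58/0.10 = 5.8000.
Prior odds = 1.2727/5.8000 = 0.2194, so P(C) = 0.2194/(1+0.2194) ≈ 0.18.

P(C) = 0.18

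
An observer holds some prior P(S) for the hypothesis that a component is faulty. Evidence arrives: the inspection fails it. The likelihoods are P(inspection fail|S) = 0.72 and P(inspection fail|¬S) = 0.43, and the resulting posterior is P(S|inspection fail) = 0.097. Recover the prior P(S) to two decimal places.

P(S) = 0.06

In odds form, posterior odds = prior odds × likelihood ratio, so prior odds = posterior odds ÷ LR.
Posterior odds = 0.097/(1−0.097) = 0.1074. LR = 0.72/0.43 = 1.6744.
Prior odds = 0.1074/1.6744 = 0.0641, so P(S) = 0.0641/(1+0.0641) ≈ 0.06.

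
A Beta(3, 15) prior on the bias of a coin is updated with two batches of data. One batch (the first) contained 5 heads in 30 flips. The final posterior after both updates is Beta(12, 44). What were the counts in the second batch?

4 heads and 4 tails

Sequential conjugate updates are equivalent to a single update on the pooled data, so total successes = posterior α − prior α and total failures = posterior β − prior β.
Total across both batches: 12−3=9 heads, 44−15=29 tails.
Subtract the first batch: 9−5=4 heads and 29−25=4 tails.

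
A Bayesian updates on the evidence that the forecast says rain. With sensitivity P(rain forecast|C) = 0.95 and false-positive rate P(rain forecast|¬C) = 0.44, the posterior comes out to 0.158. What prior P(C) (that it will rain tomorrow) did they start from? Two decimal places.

In odds form, posterior odds = prior odds × likelihood ratio, so prior odds = posterior odds ÷ LR.
Posterior odds = 0.158/(1−0.158) = 0.1876. LR = 0.95/0.44 = 2.1591.
Prior odds = 0.1876/2.1591 = 0.0869, so P(C) = 0.0869/(1+0.0869) ≈ 0.08.

P(C) = 0.08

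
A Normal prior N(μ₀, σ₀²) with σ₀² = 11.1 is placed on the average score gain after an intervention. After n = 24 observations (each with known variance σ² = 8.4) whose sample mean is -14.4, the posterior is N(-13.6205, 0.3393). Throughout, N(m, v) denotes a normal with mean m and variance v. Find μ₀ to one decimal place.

The posterior mean is a precision-weighted average: μ_n = (τ₀μ₀ + τ_data·x̄)/(τ₀+τ_data), with τ₀=1/σ₀² and τ_data=n/σ².
Here τ₀ = 1/11.1 = 0.090090 and τ_data = 24/8.4 = 2.857143, so τ_n = 2.947233.
Rearranging for μ₀: μ₀ = (μ_n·τ_n − τ_data·x̄)/τ₀ = (-13.6205·2.947233 − 2.857143·-14.4) / 0.090090 = 1.000072/0.090090 ≈ 11.1.

μ₀ = 11.1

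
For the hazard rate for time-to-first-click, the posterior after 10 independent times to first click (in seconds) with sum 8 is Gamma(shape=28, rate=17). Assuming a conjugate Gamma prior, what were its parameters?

For an exponential likelihood with a Gamma(α, β) prior on the rate, n observations with total T give posterior Gamma(α+n, β+T).
So α = 28 − 10 = 18 and β = 17 − 8 = 9.

Gamma(shape=18, rate=9)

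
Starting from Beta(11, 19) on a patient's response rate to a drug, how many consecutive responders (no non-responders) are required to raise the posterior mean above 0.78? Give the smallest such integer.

k = 57

After k responders and 0 non-responders the posterior is Beta(11+k, 19), with mean (11+k)/(11+19+k).
Set (11+k)/(30+k) > 0.78 and solve: k > (0.78·30 − 11)/(1 − 0.78) = 56.364.
The smallest integer exceeding 56.364 is 57, and checking k=57: (68)/(87) = 0.7816 > 0.78.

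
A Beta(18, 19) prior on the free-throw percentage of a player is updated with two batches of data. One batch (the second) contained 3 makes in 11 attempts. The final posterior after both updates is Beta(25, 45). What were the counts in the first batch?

Sequential conjugate updates are equivalent to a single update on the pooled data, so total successes = posterior α − prior α and total failures = posterior β − prior β.
Total across both batches: 25−18=7 makes, 45−19=26 misses.
Subtract the second batch: 7−3=4 makes and 26−8=18 misses.

4 makes and 18 misses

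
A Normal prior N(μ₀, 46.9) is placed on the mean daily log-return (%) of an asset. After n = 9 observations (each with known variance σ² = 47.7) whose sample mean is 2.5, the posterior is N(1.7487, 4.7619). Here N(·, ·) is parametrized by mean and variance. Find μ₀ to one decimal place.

With known observation variance, the Normal–Normal posterior has precision τ_n = τ₀ + n/σ² and mean μ_n = (τ₀μ₀ + (n/σ²)x̄)/τ_n.
Here τ₀ = 1/46.9 = 0.021322 and τ_data = 9/47.7 = 0.188679, so τ_n = 0.210001.
Rearranging for μ₀: μ₀ = (μ_n·τ_n − τ_data·x̄)/τ₀ = (1.7487·0.210001 − 0.188679·2.5) / 0.021322 = -0.104469/0.021322 ≈ -4.9.

μ₀ = -4.9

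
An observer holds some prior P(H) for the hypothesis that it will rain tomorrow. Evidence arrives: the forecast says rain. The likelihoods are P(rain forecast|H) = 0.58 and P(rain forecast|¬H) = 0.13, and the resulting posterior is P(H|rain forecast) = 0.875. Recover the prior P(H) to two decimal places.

P(H) = 0.61

In odds form, posterior odds = prior odds × likelihood ratio, so prior odds = posterior odds ÷ LR.
Posterior odds = 0.875/(1−0.875) = 7.0000. LR = 0.58/0.13 = 4.4615.
Prior odds = 7.0000/4.4615 = 1.5690, so P(H) = 1.5690/(1+1.5690) ≈ 0.61.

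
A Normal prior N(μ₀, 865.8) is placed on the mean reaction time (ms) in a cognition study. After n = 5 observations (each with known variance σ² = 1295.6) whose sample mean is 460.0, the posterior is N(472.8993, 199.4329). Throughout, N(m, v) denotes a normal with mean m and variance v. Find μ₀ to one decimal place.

The posterior mean is a precision-weighted average: μ_n = (τ₀μ₀ + τ_data·x̄)/(τ₀+τ_data), with τ₀=1/σ₀² and τ_data=n/σ².
Here τ₀ = 1/865.8 = 0.001155 and τ_data = 5/1295.6 = 0.003859, so τ_n = 0.005014.
Rearranging for μ₀: μ₀ = (μ_n·τ_n − τ_data·x̄)/τ₀ = (472.8993·0.005014 − 0.003859·460.0) / 0.001155 = 0.595977/0.001155 ≈ 516.0.

μ₀ = 516.0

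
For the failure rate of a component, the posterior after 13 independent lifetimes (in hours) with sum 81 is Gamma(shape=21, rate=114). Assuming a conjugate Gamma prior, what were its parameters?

Gamma(shape=8, rate=33)

For an exponential likelihood with a Gamma(α, β) prior on the rate, n observations with total T give posterior Gamma(α+n, β+T).
So α = 21 − 13 = 8 and β = 114 − 81 = 33.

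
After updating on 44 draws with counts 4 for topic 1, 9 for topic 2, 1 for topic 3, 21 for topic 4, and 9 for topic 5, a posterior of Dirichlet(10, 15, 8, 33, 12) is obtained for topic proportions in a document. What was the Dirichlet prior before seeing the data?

For a Dirichlet(α) prior with multinomial counts c, the posterior is Dirichlet(α + c) componentwise.
Subtract each count from the matching posterior parameter: 10−4=6, 15−9=6, 8−1=7, 33−21=12, 12−9=3.

Dirichlet(6, 6, 7, 12, 3)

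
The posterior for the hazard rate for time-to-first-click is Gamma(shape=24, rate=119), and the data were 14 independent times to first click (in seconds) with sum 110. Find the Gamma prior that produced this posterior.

Gamma(shape=10, rate=9)

Gamma–exponential conjugacy: posterior shape = α + n, posterior rate = β + Σtᵢ.
So α = 24 − 14 = 10 and β = 119 − 110 = 9.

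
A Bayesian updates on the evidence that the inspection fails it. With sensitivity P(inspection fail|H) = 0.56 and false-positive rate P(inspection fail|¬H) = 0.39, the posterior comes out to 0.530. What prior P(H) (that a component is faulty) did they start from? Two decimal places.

P(H) = 0.44

Bayes' rule in odds form gives O(H|E) = O(H)·[P(E|H)/P(E|¬H)], hence O(H) = O(H|E)/LR.
Posterior odds = 0.530/(1−0.530) = 1.1277. LR = 0.56/0.39 = 1.4359.
Prior odds = 1.1277/1.4359 = 0.7854, so P(H) = 0.7854/(1+0.7854) ≈ 0.44.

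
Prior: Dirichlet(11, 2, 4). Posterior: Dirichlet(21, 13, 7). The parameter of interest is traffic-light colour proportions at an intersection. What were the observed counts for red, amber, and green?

counts (10, 11, 3)

For a Dirichlet(α) prior with multinomial counts c, the posterior is Dirichlet(α + c) componentwise.
Counts are posterior − prior componentwise: 21−11=10, 13−2=11, 7−4=3.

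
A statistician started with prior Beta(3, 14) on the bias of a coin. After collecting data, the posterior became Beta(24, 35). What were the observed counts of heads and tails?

21 heads and 21 tails

Beta is conjugate to the binomial likelihood: posterior = Beta(α+s, β+f).
Match parameters: s=24−3=21, f=35−14=21.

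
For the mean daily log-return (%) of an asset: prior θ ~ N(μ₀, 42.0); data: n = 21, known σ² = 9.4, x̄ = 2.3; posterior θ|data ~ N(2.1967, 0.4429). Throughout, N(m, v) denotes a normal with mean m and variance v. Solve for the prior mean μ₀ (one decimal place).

The posterior mean is a precision-weighted average: μ_n = (τ₀μ₀ + τ_data·x̄)/(τ₀+τ_data), with τ₀=1/σ₀² and τ_data=n/σ².
Here τ₀ = 1/42.0 = 0.023810 and τ_data = 21/9.4 = 2.234043, so τ_n = 2.257853.
Rearranging for μ₀: μ₀ = (μ_n·τ_n − τ_data·x̄)/τ₀ = (2.1967·2.257853 − 2.234043·2.3) / 0.023810 = -0.178473/0.023810 ≈ -7.5.

μ₀ = -7.5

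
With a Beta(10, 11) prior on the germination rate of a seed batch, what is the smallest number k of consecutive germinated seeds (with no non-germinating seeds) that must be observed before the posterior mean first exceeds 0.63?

After k germinated seeds and 0 non-germinating seeds the posterior is Beta(10+k, 11), with mean (10+k)/(10+11+k).
Set (10+k)/(21+k) > 0.63 and solve: k > (0.63·21 − 10)/(1 − 0.63) = 8.730.
The smallest integer exceeding 8.730 is 9, and checking k=9: (19)/(30) = 0.6333 > 0.63.

k = 9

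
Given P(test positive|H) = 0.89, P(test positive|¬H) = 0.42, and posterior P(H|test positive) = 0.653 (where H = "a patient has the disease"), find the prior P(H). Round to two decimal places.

P(H) = 0.47

In odds form, posterior odds = prior odds × likelihood ratio, so prior odds = posterior odds ÷ LR.
Posterior odds = 0.653/(1−0.653) = 1.8818. LR = 0.89/0.42 = 2.1190.
Prior odds = 1.8818/2.1190 = 0.8881, so P(H) = 0.8881/(1+0.8881) ≈ 0.47.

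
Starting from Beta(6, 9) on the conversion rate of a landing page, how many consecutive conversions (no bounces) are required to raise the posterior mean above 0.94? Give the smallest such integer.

k = 136

After k conversions and 0 bounces the posterior is Beta(6+k, 9), with mean (6+k)/(6+9+k).
Set (6+k)/(15+k) > 0.94 and solve: k > (0.94·15 − 6)/(1 − 0.94) = 135.000.
The smallest integer exceeding 135.000 is 136, and checking k=136: (142)/(151) = 0.9404 > 0.94.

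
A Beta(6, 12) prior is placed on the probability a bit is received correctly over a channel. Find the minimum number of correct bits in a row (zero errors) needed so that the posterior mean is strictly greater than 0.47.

After k correct bits and 0 errors the posterior is Beta(6+k, 12), with mean (6+k)/(6+12+k).
Set (6+k)/(18+k) > 0.47 and solve: k > (0.47·18 − 6)/(1 − 0.47) = 4.642.
The smallest integer exceeding 4.642 is 5.

k = 5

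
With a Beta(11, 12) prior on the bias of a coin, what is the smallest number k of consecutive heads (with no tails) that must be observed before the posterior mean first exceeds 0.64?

k = 11

After k heads and 0 tails the posterior is Beta(11+k, 12), with mean (11+k)/(11+12+k).
Set (11+k)/(23+k) > 0.64 and solve: k > (0.64·23 − 11)/(1 − 0.64) = 10.333.
The smallest integer exceeding 10.333 is 11, and checking k=11: (22)/(34) = 0.6471 > 0.64.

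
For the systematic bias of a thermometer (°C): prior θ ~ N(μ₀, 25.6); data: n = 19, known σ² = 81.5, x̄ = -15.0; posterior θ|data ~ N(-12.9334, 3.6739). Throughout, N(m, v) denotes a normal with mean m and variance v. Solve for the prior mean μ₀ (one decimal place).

With known observation variance, the Normal–Normal posterior has precision τ_n = τ₀ + n/σ² and mean μ_n = (τ₀μ₀ + (n/σ²)x̄)/τ_n.
Here τ₀ = 1/25.6 = 0.039062 and τ_data = 19/81.5 = 0.233129, so τ_n = 0.272191.
Rearranging for μ₀: μ₀ = (μ_n·τ_n − τ_data·x̄)/τ₀ = (-12.9334·0.272191 − 0.233129·-15.0) / 0.039062 = -0.023420/0.039062 ≈ -0.6.

μ₀ = -0.6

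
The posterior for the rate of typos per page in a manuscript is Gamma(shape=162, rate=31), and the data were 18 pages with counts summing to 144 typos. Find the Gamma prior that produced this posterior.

Gamma(shape=18, rate=13)

A Gamma(α, β) prior (rate parametrization) on a Poisson rate with n observations summing to S gives posterior Gamma(α+S, β+n).
So α = 162 − 144 = 18 and β = 31 − 18 = 13.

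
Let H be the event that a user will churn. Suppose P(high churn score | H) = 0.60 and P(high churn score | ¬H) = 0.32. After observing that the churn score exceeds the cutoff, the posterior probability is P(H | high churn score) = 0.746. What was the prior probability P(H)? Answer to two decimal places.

P(H) = 0.61

Bayes' rule in odds form gives O(H|E) = O(H)·[P(E|H)/P(E|¬H)], hence O(H) = O(H|E)/LR.
Posterior odds = 0.746/(1−0.746) = 2.9370. LR = 0.60/0.32 = 1.8750.
Prior odds = 2.9370/1.8750 = 1.5664, so P(H) = 1.5664/(1+1.5664) ≈ 0.61.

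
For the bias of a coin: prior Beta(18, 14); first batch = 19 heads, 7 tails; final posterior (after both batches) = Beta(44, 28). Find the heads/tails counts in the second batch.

Because Beta–binomial updating is additive in the counts, the combined data contributed (α_post−α_prior, β_post−β_prior) successes and failures.
Total across both batches: 44−18=26 heads, 28−14=14 tails.
Subtract the first batch: 26−19=7 heads and 14−7=7 tails.

7 heads and 7 tails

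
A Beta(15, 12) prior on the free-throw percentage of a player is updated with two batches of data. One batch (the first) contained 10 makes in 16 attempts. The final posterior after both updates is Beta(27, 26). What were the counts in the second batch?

2 makes and 8 misses

Sequential conjugate updates are equivalent to a single update on the pooled data, so total successes = posterior α − prior α and total failures = posterior β − prior β.
Total across both batches: 27−15=12 makes, 26−12=14 misses.
Subtract the first batch: 12−10=2 makes and 14−6=8 misses.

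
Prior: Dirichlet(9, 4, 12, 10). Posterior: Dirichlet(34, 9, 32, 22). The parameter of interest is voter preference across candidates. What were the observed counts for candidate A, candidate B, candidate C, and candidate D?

counts (25, 5, 20, 12)

For a Dirichlet(α) prior with multinomial counts c, the posterior is Dirichlet(α + c) componentwise.
Counts are posterior − prior componentwise: 34−9=25, 9−4=5, 32−12=20, 22−10=12.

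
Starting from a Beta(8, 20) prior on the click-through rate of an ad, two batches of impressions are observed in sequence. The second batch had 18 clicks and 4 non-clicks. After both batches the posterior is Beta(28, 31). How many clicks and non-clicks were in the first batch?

Sequential conjugate updates are equivalent to a single update on the pooled data, so total successes = posterior α − prior α and total failures = posterior β − prior β.
Total across both batches: 28−8=20 clicks, 31−20=11 non-clicks.
Subtract the second batch: 20−18=2 clicks and 11−4=7 non-clicks.

2 clicks and 7 non-clicks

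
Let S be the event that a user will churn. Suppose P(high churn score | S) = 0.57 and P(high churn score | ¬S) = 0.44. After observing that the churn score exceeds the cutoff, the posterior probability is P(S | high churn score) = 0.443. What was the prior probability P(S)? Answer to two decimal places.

P(S) = 0.38

In odds form, posterior odds = prior odds × likelihood ratio, so prior odds = posterior odds ÷ LR.
Posterior odds = 0.443/(1−0.443) = 0.7953. LR = 0.57/0.44 = 1.2955.
Prior odds = 0.7953/1.2955 = 0.6139, so P(S) = 0.6139/(1+0.6139) ≈ 0.38.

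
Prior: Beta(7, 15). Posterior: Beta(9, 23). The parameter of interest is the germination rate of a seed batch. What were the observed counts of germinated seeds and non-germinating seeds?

Beta is conjugate to the binomial likelihood: posterior = Beta(a+s, b+f).
So s = 9 − 7 = 2 and f = 23 − 15 = 8.

2 germinated seeds and 8 non-germinating seeds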